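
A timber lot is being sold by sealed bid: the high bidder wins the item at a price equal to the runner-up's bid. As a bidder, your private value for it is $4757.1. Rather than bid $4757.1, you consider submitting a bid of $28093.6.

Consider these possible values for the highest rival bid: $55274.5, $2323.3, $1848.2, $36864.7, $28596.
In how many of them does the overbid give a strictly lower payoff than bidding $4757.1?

0

The deviation hurts exactly when the highest competing bid lies strictly between $4757.1 and $28093.6 — overbidding then wins at a price above your value.
$55274.5: above both → same outcome either way.
$2323.3: below both → same outcome either way.
$1848.2: below both → same outcome either way.
$36864.7: above both → same outcome either way.
$28596: above both → same outcome either way.
Count: 0.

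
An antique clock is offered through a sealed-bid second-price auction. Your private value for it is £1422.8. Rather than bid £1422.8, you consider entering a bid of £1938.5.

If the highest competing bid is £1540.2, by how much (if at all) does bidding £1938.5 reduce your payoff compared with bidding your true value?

£117.4

Bidding your value £1422.8: you lose (since £1422.8 < £1540.2). Payoff £0.
Bidding £1938.5: you win and pay £1540.2. Payoff £1422.8 − £1540.2 = −£117.4.
The competing bid £1540.2 lies between your value and your inflated bid, so overbidding wins an item priced above your value.
Loss from deviating = £0 − (−£117.4) = £117.4.
In a second-price auction your bid sets only whether you win, not what you pay, so bidding your true value is weakly dominant.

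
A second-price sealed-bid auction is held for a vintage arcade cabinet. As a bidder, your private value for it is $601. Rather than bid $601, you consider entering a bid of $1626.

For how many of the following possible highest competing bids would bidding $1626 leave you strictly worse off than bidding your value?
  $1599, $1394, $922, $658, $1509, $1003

The deviation hurts exactly when the highest competing bid lies strictly between $601 and $1626 — overbidding then wins at a price above your value.
$1599: inside the interval → strictly worse (loss $998).
$1394: inside the interval → strictly worse (loss $793).
$922: inside the interval → strictly worse (loss $321).
$658: inside the interval → strictly worse (loss $57).
$1509: inside the interval → strictly worse (loss $908).
$1003: inside the interval → strictly worse (loss $402).
Count: 6.

6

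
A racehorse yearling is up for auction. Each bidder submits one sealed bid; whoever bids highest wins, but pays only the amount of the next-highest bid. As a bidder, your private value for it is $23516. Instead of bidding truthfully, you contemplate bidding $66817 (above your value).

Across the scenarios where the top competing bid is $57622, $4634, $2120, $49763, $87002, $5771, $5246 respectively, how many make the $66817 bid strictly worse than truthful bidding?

2

The deviation hurts exactly when the highest competing bid lies strictly between $23516 and $66817 — overbidding then wins at a price above your value.
$57622: inside the interval → strictly worse (loss $34106).
$4634: below both → same outcome either way.
$2120: below both → same outcome either way.
$49763: inside the interval → strictly worse (loss $26247).
$87002: above both → same outcome either way.
$5771: below both → same outcome either way.
$5246: below both → same outcome either way.
Count: 2.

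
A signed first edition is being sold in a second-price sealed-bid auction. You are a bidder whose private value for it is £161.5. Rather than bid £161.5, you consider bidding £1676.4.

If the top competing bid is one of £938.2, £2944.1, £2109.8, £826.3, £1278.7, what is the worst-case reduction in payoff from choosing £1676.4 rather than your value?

£1117.2

£938.2: truthful gives £0, deviation gives −£776.7 → loss £776.7.
£2944.1: same outcome either way → loss £0.
£2109.8: same outcome either way → loss £0.
£826.3: truthful gives £0, deviation gives −£664.8 → loss £664.8.
£1278.7: truthful gives £0, deviation gives −£1117.2 → loss £1117.2.
Maximum loss: £1117.2.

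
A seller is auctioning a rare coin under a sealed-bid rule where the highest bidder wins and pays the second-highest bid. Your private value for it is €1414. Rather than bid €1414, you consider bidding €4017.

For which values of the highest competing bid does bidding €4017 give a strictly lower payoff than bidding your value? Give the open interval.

(€1414, €4017)

If the competing bid is below €1414, both bids win at the same price — no difference.
If it is above €4017, both bids lose — no difference.
If it lies strictly between €1414 and €4017, bidding your value loses (payoff 0) while bidding €4017 wins at a price above your value (payoff negative).
So the deviation strictly hurts on the open interval (€1414, €4017).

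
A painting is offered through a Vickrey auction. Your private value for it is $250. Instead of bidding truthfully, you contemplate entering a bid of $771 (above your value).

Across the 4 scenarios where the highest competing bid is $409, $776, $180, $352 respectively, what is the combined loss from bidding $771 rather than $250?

$261

The deviation costs you only when the competing bid falls strictly between $250 and $771; elsewhere both bids give the same outcome.
$409: truthful payoff $0, deviation payoff −$159 → loss $159.
$776: outcomes coincide → loss $0.
$180: outcomes coincide → loss $0.
$352: truthful payoff $0, deviation payoff −$102 → loss $102.
Total loss = $159 + $102 = $261.
In a second-price auction your bid sets only whether you win, not what you pay, so bidding your true value is weakly dominant.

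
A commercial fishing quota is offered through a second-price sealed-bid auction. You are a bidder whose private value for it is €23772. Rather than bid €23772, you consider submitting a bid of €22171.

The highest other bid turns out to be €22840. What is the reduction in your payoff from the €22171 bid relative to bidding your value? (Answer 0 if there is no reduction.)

Bidding your value €23772: you win (since €23772 > €22840) and pay €22840. Payoff €932.
Bidding €22171: you lose. Payoff €0.
The competing bid €22840 lies between your shaded bid and your value, so underbidding forfeits an item you could have won at a profitable price.
Loss from deviating = €932 − (€0) = €932.

€932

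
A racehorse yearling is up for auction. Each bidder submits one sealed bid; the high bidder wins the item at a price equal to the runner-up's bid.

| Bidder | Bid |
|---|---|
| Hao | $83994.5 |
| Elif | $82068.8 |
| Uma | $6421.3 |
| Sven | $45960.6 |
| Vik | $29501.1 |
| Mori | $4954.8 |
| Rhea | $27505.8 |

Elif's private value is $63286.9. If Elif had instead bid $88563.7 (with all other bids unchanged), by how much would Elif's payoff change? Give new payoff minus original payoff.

−$20707.6

The highest bid among the other bidders is $83994.5; Elif's bid doesn't change that.
Original bid $82068.8: Elif is not highest (top rival bid is $83994.5); payoff $0.
Alternative bid $88563.7: Elif is highest, pays the top rival bid $83994.5; payoff $63286.9 − $83994.5 = −$20707.6.
Change in payoff = −$20707.6 − ($0) = −$20707.6.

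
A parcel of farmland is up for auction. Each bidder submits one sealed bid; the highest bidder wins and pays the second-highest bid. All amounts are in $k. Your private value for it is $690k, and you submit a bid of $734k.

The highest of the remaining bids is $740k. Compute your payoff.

$0k

Your bid $734k is below the highest competing bid $740k, so you lose.
A losing bidder pays nothing and receives nothing: payoff = $0k.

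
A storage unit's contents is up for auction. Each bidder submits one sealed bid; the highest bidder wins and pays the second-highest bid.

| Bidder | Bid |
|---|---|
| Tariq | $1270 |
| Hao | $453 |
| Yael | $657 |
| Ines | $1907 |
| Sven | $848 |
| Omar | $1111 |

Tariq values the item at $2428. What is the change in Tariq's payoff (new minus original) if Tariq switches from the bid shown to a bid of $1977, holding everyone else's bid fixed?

$521

The highest bid among the other bidders is $1907; Tariq's bid doesn't change that.
Original bid $1270: Tariq is not highest (top rival bid is $1907); payoff $0.
Alternative bid $1977: Tariq is highest, pays the top rival bid $1907; payoff $2428 − $1907 = $521.
Change in payoff = $521 − ($0) = $521.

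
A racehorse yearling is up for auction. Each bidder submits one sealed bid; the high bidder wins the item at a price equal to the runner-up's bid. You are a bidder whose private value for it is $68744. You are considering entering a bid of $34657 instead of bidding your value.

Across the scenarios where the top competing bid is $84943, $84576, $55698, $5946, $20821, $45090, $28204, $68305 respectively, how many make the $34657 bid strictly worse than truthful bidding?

The deviation hurts exactly when the highest competing bid lies strictly between $34657 and $68744 — underbidding then forfeits a profitable win.
$84943: above both → same outcome either way.
$84576: above both → same outcome either way.
$55698: inside the interval → strictly worse (loss $13046).
$5946: below both → same outcome either way.
$20821: below both → same outcome either way.
$45090: inside the interval → strictly worse (loss $23654).
$28204: below both → same outcome either way.
$68305: inside the interval → strictly worse (loss $439).
Count: 3.

3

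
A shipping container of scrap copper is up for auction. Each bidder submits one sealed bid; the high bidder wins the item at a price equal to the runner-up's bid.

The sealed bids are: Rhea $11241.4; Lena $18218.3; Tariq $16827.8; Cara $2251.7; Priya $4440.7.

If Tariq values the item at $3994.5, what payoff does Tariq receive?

$0

Highest bid: Lena at $18218.3, so Lena wins.
Second-highest bid: Tariq at $16827.8 — that is the price the winner pays.
Tariq did not win, so Tariq pays nothing and receives nothing: payoff $0.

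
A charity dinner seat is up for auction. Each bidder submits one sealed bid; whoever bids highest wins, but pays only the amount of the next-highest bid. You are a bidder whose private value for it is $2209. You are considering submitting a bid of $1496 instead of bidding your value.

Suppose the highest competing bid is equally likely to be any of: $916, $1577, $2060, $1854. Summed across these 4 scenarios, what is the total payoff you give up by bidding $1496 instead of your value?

The deviation costs you only when the competing bid falls strictly between $1496 and $2209; elsewhere both bids give the same outcome.
$916: outcomes coincide → loss $0.
$1577: truthful payoff $632, deviation payoff $0 → loss $632.
$2060: truthful payoff $149, deviation payoff $0 → loss $149.
$1854: truthful payoff $355, deviation payoff $0 → loss $355.
Total loss = $632 + $149 + $355 = $1136.

$1136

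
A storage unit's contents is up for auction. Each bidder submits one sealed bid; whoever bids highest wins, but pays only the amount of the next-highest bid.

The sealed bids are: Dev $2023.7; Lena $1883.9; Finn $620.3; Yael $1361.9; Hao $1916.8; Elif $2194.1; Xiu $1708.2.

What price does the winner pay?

Highest bid: Elif at $2194.1, so Elif wins.
Second-highest bid: Dev at $2023.7 — that is the price the winner pays.

$2023.7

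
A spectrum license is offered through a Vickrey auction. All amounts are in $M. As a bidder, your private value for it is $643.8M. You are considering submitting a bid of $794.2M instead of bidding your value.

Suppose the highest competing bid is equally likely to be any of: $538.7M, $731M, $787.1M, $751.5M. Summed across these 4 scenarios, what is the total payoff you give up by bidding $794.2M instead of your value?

The deviation costs you only when the competing bid falls strictly between $643.8M and $794.2M; elsewhere both bids give the same outcome.
$538.7M: outcomes coincide → loss $0M.
$731M: truthful payoff $0M, deviation payoff −$87.2M → loss $87.2M.
$787.1M: truthful payoff $0M, deviation payoff −$143.3M → loss $143.3M.
$751.5M: truthful payoff $0M, deviation payoff −$107.7M → loss $107.7M.
Total loss = $87.2M + $143.3M + $107.7M = $338.2M.
Truthful bidding weakly dominates here: raising your bid can only win items priced above your value, and lowering it can only forfeit items priced below.

$338.2M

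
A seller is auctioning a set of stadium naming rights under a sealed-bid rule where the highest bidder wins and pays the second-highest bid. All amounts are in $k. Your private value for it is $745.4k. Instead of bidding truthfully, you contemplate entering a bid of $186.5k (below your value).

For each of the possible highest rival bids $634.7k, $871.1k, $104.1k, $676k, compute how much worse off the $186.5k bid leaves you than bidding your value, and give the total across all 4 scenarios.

$180.1k

The deviation costs you only when the competing bid falls strictly between $186.5k and $745.4k; elsewhere both bids give the same outcome.
$634.7k: truthful payoff $110.7k, deviation payoff $0k → loss $110.7k.
$871.1k: outcomes coincide → loss $0k.
$104.1k: outcomes coincide → loss $0k.
$676k: truthful payoff $69.4k, deviation payoff $0k → loss $69.4k.
Total loss = $110.7k + $69.4k = $180.1k.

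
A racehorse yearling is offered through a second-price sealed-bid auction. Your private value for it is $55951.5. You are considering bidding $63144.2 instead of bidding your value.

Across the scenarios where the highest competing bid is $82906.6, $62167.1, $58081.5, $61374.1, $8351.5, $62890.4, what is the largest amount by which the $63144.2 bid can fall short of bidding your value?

$82906.6: same outcome either way → loss $0.
$62167.1: truthful gives $0, deviation gives −$6215.6 → loss $6215.6.
$58081.5: truthful gives $0, deviation gives −$2130 → loss $2130.
$61374.1: truthful gives $0, deviation gives −$5422.6 → loss $5422.6.
$8351.5: same outcome either way → loss $0.
$62890.4: truthful gives $0, deviation gives −$6938.9 → loss $6938.9.
Maximum loss: $6938.9.

$6938.9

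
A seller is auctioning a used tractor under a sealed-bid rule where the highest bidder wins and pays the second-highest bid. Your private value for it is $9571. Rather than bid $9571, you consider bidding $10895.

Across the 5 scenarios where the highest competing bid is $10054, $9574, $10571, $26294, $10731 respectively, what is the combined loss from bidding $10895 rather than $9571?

$2646

The deviation costs you only when the competing bid falls strictly between $9571 and $10895; elsewhere both bids give the same outcome.
$10054: truthful payoff $0, deviation payoff −$483 → loss $483.
$9574: truthful payoff $0, deviation payoff −$3 → loss $3.
$10571: truthful payoff $0, deviation payoff −$1000 → loss $1000.
$26294: outcomes coincide → loss $0.
$10731: truthful payoff $0, deviation payoff −$1160 → loss $1160.
Total loss = $483 + $3 + $1000 + $1160 = $2646.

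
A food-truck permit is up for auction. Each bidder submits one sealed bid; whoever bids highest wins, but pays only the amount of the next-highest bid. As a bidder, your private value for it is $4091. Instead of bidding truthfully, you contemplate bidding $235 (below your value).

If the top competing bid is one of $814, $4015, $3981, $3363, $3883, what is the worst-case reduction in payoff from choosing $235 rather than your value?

$3277

$814: truthful gives $3277, deviation gives $0 → loss $3277.
$4015: truthful gives $76, deviation gives $0 → loss $76.
$3981: truthful gives $110, deviation gives $0 → loss $110.
$3363: truthful gives $728, deviation gives $0 → loss $728.
$3883: truthful gives $208, deviation gives $0 → loss $208.
Maximum loss: $3277.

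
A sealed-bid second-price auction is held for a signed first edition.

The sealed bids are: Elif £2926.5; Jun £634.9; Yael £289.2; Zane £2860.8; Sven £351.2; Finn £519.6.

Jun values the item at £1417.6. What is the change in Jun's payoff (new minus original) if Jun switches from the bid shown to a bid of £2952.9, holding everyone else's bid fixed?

The highest bid among the other bidders is £2926.5; Jun's bid doesn't change that.
Original bid £634.9: Jun is not highest (top rival bid is £2926.5); payoff £0.
Alternative bid £2952.9: Jun is highest, pays the top rival bid £2926.5; payoff £1417.6 − £2926.5 = −£1508.9.
Change in payoff = −£1508.9 − (£0) = −£1508.9.

−£1508.9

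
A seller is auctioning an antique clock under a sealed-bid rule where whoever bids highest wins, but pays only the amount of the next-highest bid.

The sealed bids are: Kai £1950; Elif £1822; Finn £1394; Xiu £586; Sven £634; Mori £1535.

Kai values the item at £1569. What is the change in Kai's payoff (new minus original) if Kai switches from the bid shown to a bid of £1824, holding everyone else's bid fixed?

The highest bid among the other bidders is £1822; Kai's bid doesn't change that.
Original bid £1950: Kai is highest, pays the top rival bid £1822; payoff £1569 − £1822 = −£253.
Alternative bid £1824: Kai is highest, pays the top rival bid £1822; payoff £1569 − £1822 = −£253.
Change in payoff = −£253 − (−£253) = £0.

£0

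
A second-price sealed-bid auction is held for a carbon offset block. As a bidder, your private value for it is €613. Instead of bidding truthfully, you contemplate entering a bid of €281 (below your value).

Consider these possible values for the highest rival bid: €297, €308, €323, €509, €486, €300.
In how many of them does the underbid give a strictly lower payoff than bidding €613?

The deviation hurts exactly when the highest competing bid lies strictly between €281 and €613 — underbidding then forfeits a profitable win.
€297: inside the interval → strictly worse (loss €316).
€308: inside the interval → strictly worse (loss €305).
€323: inside the interval → strictly worse (loss €290).
€509: inside the interval → strictly worse (loss €104).
€486: inside the interval → strictly worse (loss €127).
€300: inside the interval → strictly worse (loss €313).
Count: 6.

6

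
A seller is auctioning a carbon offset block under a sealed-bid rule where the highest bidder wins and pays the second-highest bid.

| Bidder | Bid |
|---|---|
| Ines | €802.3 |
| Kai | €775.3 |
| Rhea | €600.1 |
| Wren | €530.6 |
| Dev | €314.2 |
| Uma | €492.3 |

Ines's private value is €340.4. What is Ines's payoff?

Highest bid: Ines at €802.3, so Ines wins.
Second-highest bid: Kai at €775.3 — that is the price the winner pays.
Ines's payoff = value − price = €340.4 − €775.3 = −€434.9.

−€434.9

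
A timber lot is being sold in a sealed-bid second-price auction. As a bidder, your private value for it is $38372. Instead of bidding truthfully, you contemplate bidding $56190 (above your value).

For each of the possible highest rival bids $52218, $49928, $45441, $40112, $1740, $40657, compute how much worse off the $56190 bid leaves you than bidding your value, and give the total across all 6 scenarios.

The deviation costs you only when the competing bid falls strictly between $38372 and $56190; elsewhere both bids give the same outcome.
$52218: truthful payoff $0, deviation payoff −$13846 → loss $13846.
$49928: truthful payoff $0, deviation payoff −$11556 → loss $11556.
$45441: truthful payoff $0, deviation payoff −$7069 → loss $7069.
$40112: truthful payoff $0, deviation payoff −$1740 → loss $1740.
$1740: outcomes coincide → loss $0.
$40657: truthful payoff $0, deviation payoff −$2285 → loss $2285.
Total loss = $13846 + $11556 + $7069 + $1740 + $2285 = $36496.

$36496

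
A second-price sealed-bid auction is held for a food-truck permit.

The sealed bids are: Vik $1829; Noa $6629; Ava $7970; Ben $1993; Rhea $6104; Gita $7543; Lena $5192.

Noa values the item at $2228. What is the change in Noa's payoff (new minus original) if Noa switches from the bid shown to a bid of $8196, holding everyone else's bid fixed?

−$5742

The highest bid among the other bidders is $7970; Noa's bid doesn't change that.
Original bid $6629: Noa is not highest (top rival bid is $7970); payoff $0.
Alternative bid $8196: Noa is highest, pays the top rival bid $7970; payoff $2228 − $7970 = −$5742.
Change in payoff = −$5742 − ($0) = −$5742.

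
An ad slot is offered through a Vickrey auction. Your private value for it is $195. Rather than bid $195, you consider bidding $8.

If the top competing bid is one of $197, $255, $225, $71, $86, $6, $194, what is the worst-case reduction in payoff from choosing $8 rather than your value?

$197: same outcome either way → loss $0.
$255: same outcome either way → loss $0.
$225: same outcome either way → loss $0.
$71: truthful gives $124, deviation gives $0 → loss $124.
$86: truthful gives $109, deviation gives $0 → loss $109.
$6: same outcome either way → loss $0.
$194: truthful gives $1, deviation gives $0 → loss $1.
Maximum loss: $124.

$124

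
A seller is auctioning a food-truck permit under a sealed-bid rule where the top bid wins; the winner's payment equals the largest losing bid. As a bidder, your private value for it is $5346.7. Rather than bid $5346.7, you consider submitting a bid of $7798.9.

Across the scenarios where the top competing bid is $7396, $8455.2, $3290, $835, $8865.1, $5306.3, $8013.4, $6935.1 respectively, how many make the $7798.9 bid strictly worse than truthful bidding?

2

The deviation hurts exactly when the highest competing bid lies strictly between $5346.7 and $7798.9 — overbidding then wins at a price above your value.
$7396: inside the interval → strictly worse (loss $2049.3).
$8455.2: above both → same outcome either way.
$3290: below both → same outcome either way.
$835: below both → same outcome either way.
$8865.1: above both → same outcome either way.
$5306.3: below both → same outcome either way.
$8013.4: above both → same outcome either way.
$6935.1: inside the interval → strictly worse (loss $1588.4).
Count: 2.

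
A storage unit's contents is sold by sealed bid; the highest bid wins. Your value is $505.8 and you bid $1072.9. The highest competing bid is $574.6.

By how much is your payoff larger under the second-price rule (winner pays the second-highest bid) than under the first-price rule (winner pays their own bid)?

You have the highest bid, so you win under either rule.
Second-price: pay $574.6 → payoff −$68.8.
First-price: pay your own bid $1072.9 → payoff −$567.1.
Difference = −$68.8 − (−$567.1) = $498.3.

$498.3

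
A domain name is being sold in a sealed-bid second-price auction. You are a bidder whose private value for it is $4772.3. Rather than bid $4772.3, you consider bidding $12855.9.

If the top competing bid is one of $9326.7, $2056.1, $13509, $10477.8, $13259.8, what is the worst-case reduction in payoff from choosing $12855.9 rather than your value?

$9326.7: truthful gives $0, deviation gives −$4554.4 → loss $4554.4.
$2056.1: same outcome either way → loss $0.
$13509: same outcome either way → loss $0.
$10477.8: truthful gives $0, deviation gives −$5705.5 → loss $5705.5.
$13259.8: same outcome either way → loss $0.
Maximum loss: $5705.5.

$5705.5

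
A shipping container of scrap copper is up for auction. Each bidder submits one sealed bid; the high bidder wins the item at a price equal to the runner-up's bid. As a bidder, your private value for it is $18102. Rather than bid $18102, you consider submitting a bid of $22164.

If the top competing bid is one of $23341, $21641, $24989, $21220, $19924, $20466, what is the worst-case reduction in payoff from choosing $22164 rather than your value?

$3539

$23341: same outcome either way → loss $0.
$21641: truthful gives $0, deviation gives −$3539 → loss $3539.
$24989: same outcome either way → loss $0.
$21220: truthful gives $0, deviation gives −$3118 → loss $3118.
$19924: truthful gives $0, deviation gives −$1822 → loss $1822.
$20466: truthful gives $0, deviation gives −$2364 → loss $2364.
Maximum loss: $3539.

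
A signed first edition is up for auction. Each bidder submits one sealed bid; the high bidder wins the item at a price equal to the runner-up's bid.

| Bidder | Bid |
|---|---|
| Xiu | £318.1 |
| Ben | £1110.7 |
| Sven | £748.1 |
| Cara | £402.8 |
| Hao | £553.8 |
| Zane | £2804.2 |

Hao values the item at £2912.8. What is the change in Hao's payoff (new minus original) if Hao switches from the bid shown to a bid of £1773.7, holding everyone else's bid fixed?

The highest bid among the other bidders is £2804.2; Hao's bid doesn't change that.
Original bid £553.8: Hao is not highest (top rival bid is £2804.2); payoff £0.
Alternative bid £1773.7: Hao is not highest (top rival bid is £2804.2); payoff £0.
Change in payoff = £0 − (£0) = £0.

£0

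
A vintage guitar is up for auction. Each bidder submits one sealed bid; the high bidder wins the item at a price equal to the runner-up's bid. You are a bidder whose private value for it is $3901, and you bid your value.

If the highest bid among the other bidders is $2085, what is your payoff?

$1816

Your bid $3901 exceeds the highest competing bid $2085, so you win.
In a second-price auction the winner pays the second-highest bid, $2085.
Payoff = value − price = $3901 − $2085 = $1816.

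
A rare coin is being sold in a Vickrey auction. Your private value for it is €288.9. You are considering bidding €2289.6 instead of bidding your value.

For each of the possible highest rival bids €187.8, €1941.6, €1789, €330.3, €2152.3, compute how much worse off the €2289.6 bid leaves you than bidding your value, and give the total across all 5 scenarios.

The deviation costs you only when the competing bid falls strictly between €288.9 and €2289.6; elsewhere both bids give the same outcome.
€187.8: outcomes coincide → loss €0.
€1941.6: truthful payoff €0, deviation payoff −€1652.7 → loss €1652.7.
€1789: truthful payoff €0, deviation payoff −€1500.1 → loss €1500.1.
€330.3: truthful payoff €0, deviation payoff −€41.4 → loss €41.4.
€2152.3: truthful payoff €0, deviation payoff −€1863.4 → loss €1863.4.
Total loss = €1652.7 + €1500.1 + €41.4 + €1863.4 = €5057.6.

€5057.6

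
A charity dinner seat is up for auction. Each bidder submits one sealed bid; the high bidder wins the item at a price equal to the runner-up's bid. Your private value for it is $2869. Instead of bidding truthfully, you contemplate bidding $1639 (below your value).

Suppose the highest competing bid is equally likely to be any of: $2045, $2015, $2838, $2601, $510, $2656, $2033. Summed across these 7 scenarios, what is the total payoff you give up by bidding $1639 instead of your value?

The deviation costs you only when the competing bid falls strictly between $1639 and $2869; elsewhere both bids give the same outcome.
$2045: truthful payoff $824, deviation payoff $0 → loss $824.
$2015: truthful payoff $854, deviation payoff $0 → loss $854.
$2838: truthful payoff $31, deviation payoff $0 → loss $31.
$2601: truthful payoff $268, deviation payoff $0 → loss $268.
$510: outcomes coincide → loss $0.
$2656: truthful payoff $213, deviation payoff $0 → loss $213.
$2033: truthful payoff $836, deviation payoff $0 → loss $836.
Total loss = $824 + $854 + $31 + $268 + $213 + $836 = $3026.

$3026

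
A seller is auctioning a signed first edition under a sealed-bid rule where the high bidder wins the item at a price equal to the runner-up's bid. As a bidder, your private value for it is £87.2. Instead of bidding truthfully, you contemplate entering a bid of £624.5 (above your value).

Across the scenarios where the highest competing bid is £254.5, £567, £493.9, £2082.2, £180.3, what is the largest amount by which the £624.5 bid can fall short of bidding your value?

£479.8

£254.5: truthful gives £0, deviation gives −£167.3 → loss £167.3.
£567: truthful gives £0, deviation gives −£479.8 → loss £479.8.
£493.9: truthful gives £0, deviation gives −£406.7 → loss £406.7.
£2082.2: same outcome either way → loss £0.
£180.3: truthful gives £0, deviation gives −£93.1 → loss £93.1.
Maximum loss: £479.8.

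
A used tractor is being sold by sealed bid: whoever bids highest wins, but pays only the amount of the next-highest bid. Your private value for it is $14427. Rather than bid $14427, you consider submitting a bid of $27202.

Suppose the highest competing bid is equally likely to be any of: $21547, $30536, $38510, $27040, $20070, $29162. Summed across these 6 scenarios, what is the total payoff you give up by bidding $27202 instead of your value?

The deviation costs you only when the competing bid falls strictly between $14427 and $27202; elsewhere both bids give the same outcome.
$21547: truthful payoff $0, deviation payoff −$7120 → loss $7120.
$30536: outcomes coincide → loss $0.
$38510: outcomes coincide → loss $0.
$27040: truthful payoff $0, deviation payoff −$12613 → loss $12613.
$20070: truthful payoff $0, deviation payoff −$5643 → loss $5643.
$29162: outcomes coincide → loss $0.
Total loss = $7120 + $12613 + $5643 = $25376.
Because the price is fixed by the runner-up's bid, deviating from your value can only change a good outcome into a bad one — never the reverse.

$25376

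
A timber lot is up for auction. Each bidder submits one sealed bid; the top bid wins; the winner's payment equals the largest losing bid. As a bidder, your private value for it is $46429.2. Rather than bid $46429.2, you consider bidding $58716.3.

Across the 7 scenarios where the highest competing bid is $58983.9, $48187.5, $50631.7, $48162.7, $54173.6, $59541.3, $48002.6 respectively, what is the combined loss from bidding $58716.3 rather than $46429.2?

$17012.1

The deviation costs you only when the competing bid falls strictly between $46429.2 and $58716.3; elsewhere both bids give the same outcome.
$58983.9: outcomes coincide → loss $0.
$48187.5: truthful payoff $0, deviation payoff −$1758.3 → loss $1758.3.
$50631.7: truthful payoff $0, deviation payoff −$4202.5 → loss $4202.5.
$48162.7: truthful payoff $0, deviation payoff −$1733.5 → loss $1733.5.
$54173.6: truthful payoff $0, deviation payoff −$7744.4 → loss $7744.4.
$59541.3: outcomes coincide → loss $0.
$48002.6: truthful payoff $0, deviation payoff −$1573.4 → loss $1573.4.
Total loss = $1758.3 + $4202.5 + $1733.5 + $7744.4 + $1573.4 = $17012.1.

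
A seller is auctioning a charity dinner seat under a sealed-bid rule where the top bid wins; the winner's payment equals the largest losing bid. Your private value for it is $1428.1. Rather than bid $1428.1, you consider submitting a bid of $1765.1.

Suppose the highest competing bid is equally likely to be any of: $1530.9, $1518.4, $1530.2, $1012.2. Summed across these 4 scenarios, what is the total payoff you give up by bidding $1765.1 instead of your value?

The deviation costs you only when the competing bid falls strictly between $1428.1 and $1765.1; elsewhere both bids give the same outcome.
$1530.9: truthful payoff $0, deviation payoff −$102.8 → loss $102.8.
$1518.4: truthful payoff $0, deviation payoff −$90.3 → loss $90.3.
$1530.2: truthful payoff $0, deviation payoff −$102.1 → loss $102.1.
$1012.2: outcomes coincide → loss $0.
Total loss = $102.8 + $90.3 + $102.1 = $295.2.
In a second-price auction your bid sets only whether you win, not what you pay, so bidding your true value is weakly dominant.

$295.2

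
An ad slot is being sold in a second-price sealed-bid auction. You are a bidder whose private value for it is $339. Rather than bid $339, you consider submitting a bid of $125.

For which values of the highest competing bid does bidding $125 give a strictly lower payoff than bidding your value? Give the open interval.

($125, $339)

If the competing bid is below $125, both bids win at the same price — no difference.
If it is above $339, both bids lose — no difference.
If it lies strictly between $125 and $339, bidding your value wins at a price below your value (positive payoff) while bidding $125 loses (payoff 0).
So the deviation strictly hurts on the open interval ($125, $339).
Because the price is fixed by the runner-up's bid, deviating from your value can only change a good outcome into a bad one — never the reverse.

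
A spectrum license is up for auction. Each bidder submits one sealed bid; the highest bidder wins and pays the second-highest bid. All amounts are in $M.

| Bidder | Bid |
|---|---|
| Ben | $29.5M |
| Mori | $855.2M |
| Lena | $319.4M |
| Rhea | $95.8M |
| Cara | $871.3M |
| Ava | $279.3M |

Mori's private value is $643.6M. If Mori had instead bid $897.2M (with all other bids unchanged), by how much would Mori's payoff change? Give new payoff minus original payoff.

−$227.7M

The highest bid among the other bidders is $871.3M; Mori's bid doesn't change that.
Original bid $855.2M: Mori is not highest (top rival bid is $871.3M); payoff $0M.
Alternative bid $897.2M: Mori is highest, pays the top rival bid $871.3M; payoff $643.6M − $871.3M = −$227.7M.
Change in payoff = −$227.7M − ($0M) = −$227.7M.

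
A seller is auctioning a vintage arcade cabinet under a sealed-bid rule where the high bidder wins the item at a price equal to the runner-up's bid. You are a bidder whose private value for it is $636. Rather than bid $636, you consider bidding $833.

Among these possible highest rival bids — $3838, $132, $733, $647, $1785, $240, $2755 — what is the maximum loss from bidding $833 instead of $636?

$3838: same outcome either way → loss $0.
$132: same outcome either way → loss $0.
$733: truthful gives $0, deviation gives −$97 → loss $97.
$647: truthful gives $0, deviation gives −$11 → loss $11.
$1785: same outcome either way → loss $0.
$240: same outcome either way → loss $0.
$2755: same outcome either way → loss $0.
Maximum loss: $97.

$97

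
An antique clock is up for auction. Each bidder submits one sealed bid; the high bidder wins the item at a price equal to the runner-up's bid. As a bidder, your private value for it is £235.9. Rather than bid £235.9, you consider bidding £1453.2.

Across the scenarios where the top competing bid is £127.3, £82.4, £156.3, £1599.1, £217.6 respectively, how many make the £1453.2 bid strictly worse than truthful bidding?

0

The deviation hurts exactly when the highest competing bid lies strictly between £235.9 and £1453.2 — overbidding then wins at a price above your value.
£127.3: below both → same outcome either way.
£82.4: below both → same outcome either way.
£156.3: below both → same outcome either way.
£1599.1: above both → same outcome either way.
£217.6: below both → same outcome either way.
Count: 0.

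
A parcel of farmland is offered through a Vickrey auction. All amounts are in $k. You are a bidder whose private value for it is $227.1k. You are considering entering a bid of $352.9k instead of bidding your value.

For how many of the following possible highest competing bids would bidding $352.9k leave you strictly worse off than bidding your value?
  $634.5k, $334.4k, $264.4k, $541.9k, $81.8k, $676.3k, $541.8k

2

The deviation hurts exactly when the highest competing bid lies strictly between $227.1k and $352.9k — overbidding then wins at a price above your value.
$634.5k: above both → same outcome either way.
$334.4k: inside the interval → strictly worse (loss $107.3k).
$264.4k: inside the interval → strictly worse (loss $37.3k).
$541.9k: above both → same outcome either way.
$81.8k: below both → same outcome either way.
$676.3k: above both → same outcome either way.
$541.8k: above both → same outcome either way.
Count: 2.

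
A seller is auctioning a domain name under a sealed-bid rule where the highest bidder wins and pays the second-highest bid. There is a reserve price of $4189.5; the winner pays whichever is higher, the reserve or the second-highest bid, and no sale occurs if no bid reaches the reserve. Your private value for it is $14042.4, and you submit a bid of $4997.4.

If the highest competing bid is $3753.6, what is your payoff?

$9852.9

Your bid $4997.4 is the highest and exceeds the reserve.
Price = max(second-highest bid, reserve) = max($3753.6, $4189.5) = $4189.5.
Payoff = $14042.4 − $4189.5 = $9852.9.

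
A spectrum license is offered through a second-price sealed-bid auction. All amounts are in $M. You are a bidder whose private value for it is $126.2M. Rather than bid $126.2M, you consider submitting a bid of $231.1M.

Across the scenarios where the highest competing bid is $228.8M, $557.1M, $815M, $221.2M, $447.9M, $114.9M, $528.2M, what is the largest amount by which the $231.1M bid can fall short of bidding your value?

$228.8M: truthful gives $0M, deviation gives −$102.6M → loss $102.6M.
$557.1M: same outcome either way → loss $0M.
$815M: same outcome either way → loss $0M.
$221.2M: truthful gives $0M, deviation gives −$95M → loss $95M.
$447.9M: same outcome either way → loss $0M.
$114.9M: same outcome either way → loss $0M.
$528.2M: same outcome either way → loss $0M.
Maximum loss: $102.6M.

$102.6M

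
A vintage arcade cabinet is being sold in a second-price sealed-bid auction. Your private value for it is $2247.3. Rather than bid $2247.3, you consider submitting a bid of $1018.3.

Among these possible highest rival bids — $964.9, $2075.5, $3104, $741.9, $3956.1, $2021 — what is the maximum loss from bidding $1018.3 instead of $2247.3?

$226.3

$964.9: same outcome either way → loss $0.
$2075.5: truthful gives $171.8, deviation gives $0 → loss $171.8.
$3104: same outcome either way → loss $0.
$741.9: same outcome either way → loss $0.
$3956.1: same outcome either way → loss $0.
$2021: truthful gives $226.3, deviation gives $0 → loss $226.3.
Maximum loss: $226.3.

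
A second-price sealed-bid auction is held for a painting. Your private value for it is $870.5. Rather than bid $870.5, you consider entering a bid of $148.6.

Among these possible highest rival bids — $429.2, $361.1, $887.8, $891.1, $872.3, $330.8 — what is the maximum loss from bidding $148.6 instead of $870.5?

$429.2: truthful gives $441.3, deviation gives $0 → loss $441.3.
$361.1: truthful gives $509.4, deviation gives $0 → loss $509.4.
$887.8: same outcome either way → loss $0.
$891.1: same outcome either way → loss $0.
$872.3: same outcome either way → loss $0.
$330.8: truthful gives $539.7, deviation gives $0 → loss $539.7.
Maximum loss: $539.7.

$539.7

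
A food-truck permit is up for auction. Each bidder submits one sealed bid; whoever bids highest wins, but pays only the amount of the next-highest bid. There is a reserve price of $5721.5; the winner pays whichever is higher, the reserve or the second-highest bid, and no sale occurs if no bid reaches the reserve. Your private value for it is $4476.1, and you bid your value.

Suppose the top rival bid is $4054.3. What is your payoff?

$0

Your bid $4476.1 is the highest bid but falls below the reserve $5721.5, so the item goes unsold. Payoff $0.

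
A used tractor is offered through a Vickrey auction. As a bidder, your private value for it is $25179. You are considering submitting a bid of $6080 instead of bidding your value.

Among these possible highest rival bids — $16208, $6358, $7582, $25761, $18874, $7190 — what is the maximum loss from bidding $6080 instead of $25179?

$16208: truthful gives $8971, deviation gives $0 → loss $8971.
$6358: truthful gives $18821, deviation gives $0 → loss $18821.
$7582: truthful gives $17597, deviation gives $0 → loss $17597.
$25761: same outcome either way → loss $0.
$18874: truthful gives $6305, deviation gives $0 → loss $6305.
$7190: truthful gives $17989, deviation gives $0 → loss $17989.
Maximum loss: $18821.

$18821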